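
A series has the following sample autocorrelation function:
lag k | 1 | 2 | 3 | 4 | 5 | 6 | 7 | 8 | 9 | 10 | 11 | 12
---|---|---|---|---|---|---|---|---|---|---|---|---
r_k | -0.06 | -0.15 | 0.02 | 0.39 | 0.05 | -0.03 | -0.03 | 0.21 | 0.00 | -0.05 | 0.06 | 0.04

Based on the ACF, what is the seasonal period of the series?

The largest autocorrelation is r_4 = 0.39, with a weaker echo at lag 8 (0.21); the remaining lags stay at or below 0.06.
The dominant spike at lag 4 indicates a seasonal period of 4.

4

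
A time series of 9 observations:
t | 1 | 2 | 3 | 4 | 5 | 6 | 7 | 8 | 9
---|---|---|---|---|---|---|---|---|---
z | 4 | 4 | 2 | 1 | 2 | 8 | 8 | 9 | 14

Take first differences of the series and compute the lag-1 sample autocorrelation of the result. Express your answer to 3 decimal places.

First differences Δz: 0, -2, -1, 1, 6, 0, 1, 5
Mean of differences = 1.2500
Numerator Σ(Δz_t−Δz̄)(Δz_{t+1}−Δz̄) = 4.1875
Denominator Σ(Δz_t−Δz̄)² = 55.5000
r_1(Δz) = 4.1875 / 55.5000 = 0.075

0.075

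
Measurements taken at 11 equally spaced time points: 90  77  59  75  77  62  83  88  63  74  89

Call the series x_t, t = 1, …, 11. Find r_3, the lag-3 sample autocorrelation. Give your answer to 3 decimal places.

0.454

Mean x̄ = (90 + 77 + 59 + 75 + 77 + 62 + 83 + 88 + 63 + 74 + 89)/11 = 76.0909
Numerator Σ_{t=1}^{8}(x_t−x̄)(x_{t+3}−x̄) = 553.5207
Denominator Σ(x_t−x̄)² = 1218.9091
r_3 = 553.5207 / 1218.9091 = 0.454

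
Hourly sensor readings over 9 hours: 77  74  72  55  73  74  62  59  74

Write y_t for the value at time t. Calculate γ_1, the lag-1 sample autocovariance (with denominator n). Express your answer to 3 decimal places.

Mean ȳ = (77 + 74 + 72 + 55 + 73 + 74 + 62 + 59 + 74)/9 = 68.8889
Σ_{t=1}^{8}(y_t−ȳ)(y_{t+1}−ȳ) = -39.5679
γ_1 = -39.5679 / 9 = -4.396

-4.396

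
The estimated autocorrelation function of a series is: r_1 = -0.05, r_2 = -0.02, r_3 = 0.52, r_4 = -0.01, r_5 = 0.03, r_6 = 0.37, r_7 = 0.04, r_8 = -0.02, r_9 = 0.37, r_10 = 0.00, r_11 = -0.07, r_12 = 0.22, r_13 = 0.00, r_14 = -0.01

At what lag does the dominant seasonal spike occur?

3

The largest autocorrelation is r_3 = 0.52, with weaker echoes at lags 6 (0.37), 9 (0.37) and 12 (0.22); the remaining lags stay at or below 0.04.
The dominant spike at lag 3 indicates a seasonal period of 3.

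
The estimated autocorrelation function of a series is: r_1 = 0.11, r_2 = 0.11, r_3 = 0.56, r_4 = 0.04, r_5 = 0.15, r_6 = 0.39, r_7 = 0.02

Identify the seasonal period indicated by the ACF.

3

The largest autocorrelation is r_3 = 0.56, with a weaker echo at lag 6 (0.39); the remaining lags stay at or below 0.15.
The dominant spike at lag 3 indicates a seasonal period of 3.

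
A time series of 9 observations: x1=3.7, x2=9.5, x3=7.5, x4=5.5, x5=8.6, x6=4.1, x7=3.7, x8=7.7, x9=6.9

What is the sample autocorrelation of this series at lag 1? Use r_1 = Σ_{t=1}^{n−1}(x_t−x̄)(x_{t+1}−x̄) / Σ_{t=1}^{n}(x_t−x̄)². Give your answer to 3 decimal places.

-0.250

Mean x̄ = (3.7 + 9.5 + 7.5 + 5.5 + 8.6 + 4.1 + 3.7 + 7.7 + 6.9)/9 = 6.3556
Numerator Σ_{t=1}^{8}(x_t−x̄)(x_{t+1}−x̄) = -9.5620
Denominator Σ(x_t−x̄)² = 38.2622
r_1 = -9.5620 / 38.2622 = -0.250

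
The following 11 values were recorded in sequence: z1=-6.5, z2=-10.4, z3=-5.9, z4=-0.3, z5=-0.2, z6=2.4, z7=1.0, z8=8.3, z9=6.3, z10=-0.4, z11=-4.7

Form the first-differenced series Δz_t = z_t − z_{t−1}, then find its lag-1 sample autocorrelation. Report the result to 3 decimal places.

First differences Δz: -3.9, 4.5, 5.6, 0.1, 2.6, -1.4, 7.3, -2.0, -6.7, -4.3
Mean of differences = 0.1800
Numerator Σ(Δz_t−Δz̄)(Δz_{t+1}−Δz̄) = 20.3876
Denominator Σ(Δz_t−Δz̄)² = 195.8960
r_1(Δz) = 20.3876 / 195.8960 = 0.104

0.104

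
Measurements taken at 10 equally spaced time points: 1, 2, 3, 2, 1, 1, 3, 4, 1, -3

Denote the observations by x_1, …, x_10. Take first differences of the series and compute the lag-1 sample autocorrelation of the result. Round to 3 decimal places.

0.352

First differences Δx: 1, 1, -1, -1, 0, 2, 1, -3, -4
Mean of differences = -0.4444
Numerator Σ(Δx_t−Δx̄)(Δx_{t+1}−Δx̄) = 11.3580
Denominator Σ(Δx_t−Δx̄)² = 32.2222
r_1(Δx) = 11.3580 / 32.2222 = 0.352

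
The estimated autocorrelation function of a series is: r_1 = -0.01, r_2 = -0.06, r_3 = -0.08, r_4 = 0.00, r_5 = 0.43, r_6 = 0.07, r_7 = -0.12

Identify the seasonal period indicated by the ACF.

5

The largest autocorrelation is r_5 = 0.43; the remaining lags stay at or below 0.07.
The dominant spike at lag 5 indicates a seasonal period of 5.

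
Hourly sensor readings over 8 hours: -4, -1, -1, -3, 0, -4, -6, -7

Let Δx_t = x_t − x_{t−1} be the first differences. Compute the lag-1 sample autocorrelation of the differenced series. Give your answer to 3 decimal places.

First differences Δx: 3, 0, -2, 3, -4, -2, -1
Mean of differences = -0.4286
Numerator Σ(Δx_t−Δx̄)(Δx_{t+1}−Δx̄) = -10.3265
Denominator Σ(Δx_t−Δx̄)² = 41.7143
r_1(Δx) = -10.3265 / 41.7143 = -0.248

-0.248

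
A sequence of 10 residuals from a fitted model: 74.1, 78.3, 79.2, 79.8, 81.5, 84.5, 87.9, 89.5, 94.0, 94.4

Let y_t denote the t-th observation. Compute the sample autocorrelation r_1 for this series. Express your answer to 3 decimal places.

0.685

Mean ȳ = (74.1 + 78.3 + 79.2 + 79.8 + 81.5 + 84.5 + 87.9 + 89.5 + 94.0 + 94.4)/10 = 84.3200
Numerator Σ_{t=1}^{9}(y_t−ȳ)(y_{t+1}−ȳ) = 294.6336
Denominator Σ(y_t−ȳ)² = 430.2760
r_1 = 294.6336 / 430.2760 = 0.685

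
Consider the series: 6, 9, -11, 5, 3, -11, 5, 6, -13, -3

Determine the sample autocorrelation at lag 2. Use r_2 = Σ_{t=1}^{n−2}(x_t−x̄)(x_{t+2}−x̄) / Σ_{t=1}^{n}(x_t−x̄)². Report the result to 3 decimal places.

-0.388

Mean x̄ = (6 + 9 − 11 + 5 + 3 − 11 + 5 + 6 − 13 − 3)/10 = -0.4000
Numerator Σ_{t=1}^{8}(x_t−x̄)(x_{t+2}−x̄) = -244.5200
Denominator Σ(x_t−x̄)² = 630.4000
r_2 = -244.5200 / 630.4000 = -0.388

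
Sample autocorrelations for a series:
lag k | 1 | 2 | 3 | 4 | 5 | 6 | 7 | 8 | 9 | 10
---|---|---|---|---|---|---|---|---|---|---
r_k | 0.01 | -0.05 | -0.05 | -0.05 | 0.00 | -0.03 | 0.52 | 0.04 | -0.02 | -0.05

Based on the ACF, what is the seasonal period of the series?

The largest autocorrelation is r_7 = 0.52; the remaining lags stay at or below 0.04.
The dominant spike at lag 7 indicates a seasonal period of 7.

7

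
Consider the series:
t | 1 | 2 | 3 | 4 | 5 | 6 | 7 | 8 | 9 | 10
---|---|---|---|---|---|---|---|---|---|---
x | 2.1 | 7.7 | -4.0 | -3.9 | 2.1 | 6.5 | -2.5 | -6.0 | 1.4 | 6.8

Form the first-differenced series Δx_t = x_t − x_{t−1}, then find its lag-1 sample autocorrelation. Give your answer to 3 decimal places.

First differences Δx: 5.6, -11.7, 0.1, 6.0, 4.4, -9.0, -3.5, 7.4, 5.4
Mean of differences = 0.5222
Numerator Σ(Δx_t−Δx̄)(Δx_{t+1}−Δx̄) = -30.7127
Denominator Σ(Δx_t−Δx̄)² = 398.3356
r_1(Δx) = -30.7127 / 398.3356 = -0.077

-0.077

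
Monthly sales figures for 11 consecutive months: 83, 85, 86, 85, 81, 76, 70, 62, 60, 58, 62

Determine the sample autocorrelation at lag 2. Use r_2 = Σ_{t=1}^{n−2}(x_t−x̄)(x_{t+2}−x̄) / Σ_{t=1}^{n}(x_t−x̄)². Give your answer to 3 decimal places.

Mean x̄ = (83 + 85 + 86 + 85 + 81 + 76 + 70 + 62 + 60 + 58 + 62)/11 = 73.4545
Numerator Σ_{t=1}^{9}(x_t−x̄)(x_{t+2}−x̄) = 699.4959
Denominator Σ(x_t−x̄)² = 1272.7273
r_2 = 699.4959 / 1272.7273 = 0.550

0.550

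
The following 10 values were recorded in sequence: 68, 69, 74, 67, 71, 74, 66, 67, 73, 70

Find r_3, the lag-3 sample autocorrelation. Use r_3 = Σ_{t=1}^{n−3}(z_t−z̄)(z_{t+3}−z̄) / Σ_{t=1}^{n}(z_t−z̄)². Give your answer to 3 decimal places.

Mean z̄ = (68 + 69 + 74 + 67 + 71 + 74 + 66 + 67 + 73 + 70)/10 = 69.9000
Σ(z_t−z̄)(z_{t+3}−z̄) = (5.5100) + (-0.9900) + (16.8100) + (11.3100) + (-3.1900) + (12.7100) + (-0.3900) = 41.7700
Denominator Σ(z_t−z̄)² = 80.9000
r_3 = 41.7700 / 80.9000 = 0.516

0.516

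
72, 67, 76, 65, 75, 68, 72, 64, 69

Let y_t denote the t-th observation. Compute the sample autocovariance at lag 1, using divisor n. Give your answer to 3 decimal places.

-11.080

Mean ȳ = (72 + 67 + 76 + 65 + 75 + 68 + 72 + 64 + 69)/9 = 69.7778
Σ_{t=1}^{8}(y_t−ȳ)(y_{t+1}−ȳ) = -99.7160
γ_1 = -99.7160 / 9 = -11.080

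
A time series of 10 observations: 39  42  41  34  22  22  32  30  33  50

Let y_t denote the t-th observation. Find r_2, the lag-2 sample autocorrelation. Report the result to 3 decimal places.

Mean ȳ = (39 + 42 + 41 + 34 + 22 + 22 + 32 + 30 + 33 + 50)/10 = 34.5000
Numerator Σ_{t=1}^{8}(y_t−ȳ)(y_{t+2}−ȳ) = -28.0000
Denominator Σ(y_t−ȳ)² = 700.5000
r_2 = -28.0000 / 700.5000 = -0.040

-0.040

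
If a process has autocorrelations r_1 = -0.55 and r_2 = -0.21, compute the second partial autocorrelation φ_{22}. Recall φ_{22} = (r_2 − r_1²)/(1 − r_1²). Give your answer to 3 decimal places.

-0.735

φ_{22} = (r_2 − r_1²) / (1 − r_1²)
r_1² = (-0.55)² = 0.3025
Numerator = -0.21 − 0.3025 = -0.5125; denominator = 1 − 0.3025 = 0.6975
φ_{22} = -0.5125 / 0.6975 = -0.735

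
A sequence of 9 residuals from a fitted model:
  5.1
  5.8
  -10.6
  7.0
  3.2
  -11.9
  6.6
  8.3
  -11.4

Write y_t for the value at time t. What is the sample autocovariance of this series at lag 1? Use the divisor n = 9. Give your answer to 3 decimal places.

Mean ȳ = (5.1 + 5.8 − 10.6 + 7.0 + 3.2 − 11.9 + 6.6 + 8.3 − 11.4)/9 = 0.2333
Σ_{t=1}^{8}(y_t−ȳ)(y_{t+1}−ȳ) = -242.1744
γ_1 = -242.1744 / 9 = -26.908

-26.908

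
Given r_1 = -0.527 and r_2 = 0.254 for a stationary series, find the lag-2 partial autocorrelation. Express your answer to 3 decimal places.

-0.033

φ_{22} = (r_2 − r_1²) / (1 − r_1²)
r_1² = (-0.527)² = 0.277729
Numerator = 0.254 − 0.2777 = -0.0237; denominator = 1 − 0.2777 = 0.7223
φ_{22} = -0.0237 / 0.7223 = -0.033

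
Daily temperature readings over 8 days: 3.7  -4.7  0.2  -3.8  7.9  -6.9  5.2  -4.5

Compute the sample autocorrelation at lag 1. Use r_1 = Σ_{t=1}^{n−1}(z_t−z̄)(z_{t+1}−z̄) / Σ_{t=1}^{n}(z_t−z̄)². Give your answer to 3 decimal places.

-0.793

Mean z̄ = (3.7 − 4.7 + 0.2 − 3.8 + 7.9 − 6.9 + 5.2 − 4.5)/8 = -0.3625
Numerator Σ_{t=1}^{7}(z_t−z̄)(z_{t+1}−z̄) = -163.7927
Denominator Σ(z_t−z̄)² = 206.5188
r_1 = -163.7927 / 206.5188 = -0.793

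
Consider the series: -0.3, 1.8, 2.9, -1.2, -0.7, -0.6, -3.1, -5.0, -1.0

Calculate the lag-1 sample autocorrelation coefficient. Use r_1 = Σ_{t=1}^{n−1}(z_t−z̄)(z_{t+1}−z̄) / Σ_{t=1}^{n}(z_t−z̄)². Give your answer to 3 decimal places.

Mean z̄ = (-0.3 + 1.8 + 2.9 − 1.2 − 0.7 − 0.6 − 3.1 − 5.0 − 1.0)/9 = -0.8000
Numerator Σ_{t=1}^{8}(z_t−z̄)(z_{t+1}−z̄) = 19.4600
Denominator Σ(z_t−z̄)² = 43.8800
r_1 = 19.4600 / 43.8800 = 0.443

0.443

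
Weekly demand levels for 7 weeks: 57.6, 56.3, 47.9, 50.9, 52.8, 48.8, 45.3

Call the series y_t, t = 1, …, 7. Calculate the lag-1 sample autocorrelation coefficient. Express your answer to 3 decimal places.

0.219

Mean ȳ = (57.6 + 56.3 + 47.9 + 50.9 + 52.8 + 48.8 + 45.3)/7 = 51.3714
Deviations from mean: 6.2286, 4.9286, -3.4714, -0.4714, 1.4286, -2.5714, -6.0714
Numerator Σ_{t=1}^{6}(y_t−ȳ)(y_{t+1}−ȳ) = 26.4906
Denominator Σ(y_t−ȳ)² = 120.8743
r_1 = 26.4906 / 120.8743 = 0.219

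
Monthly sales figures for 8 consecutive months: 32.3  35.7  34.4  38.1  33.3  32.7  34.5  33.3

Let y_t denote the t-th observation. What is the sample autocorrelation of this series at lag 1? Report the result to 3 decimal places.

Mean ȳ = (32.3 + 35.7 + 34.4 + 38.1 + 33.3 + 32.7 + 34.5 + 33.3)/8 = 34.2875
Deviations from mean: -1.9875, 1.4125, 0.1125, 3.8125, -0.9875, -1.5875, 0.2125, -0.9875
Σ(y_t−ȳ)(y_{t+1}−ȳ) = (-2.8073) + (0.1589) + (0.4289) + (-3.7648) + (1.5677) + (-0.3373) + (-0.2098) = -4.9639
Denominator Σ(y_t−ȳ)² = 25.0088
r_1 = -4.9639 / 25.0088 = -0.198

-0.198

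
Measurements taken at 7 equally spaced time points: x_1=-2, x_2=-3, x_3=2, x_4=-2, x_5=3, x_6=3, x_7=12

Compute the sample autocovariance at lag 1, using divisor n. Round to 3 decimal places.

Mean x̄ = (-2 − 3 + 2 − 2 + 3 + 3 + 12)/7 = 1.8571
Deviations: -3.8571, -4.8571, 0.1429, -3.8571, 1.1429, 1.1429, 10.1429
Σ_{t=1}^{6}(x_t−x̄)(x_{t+1}−x̄) = 25.9796
γ_1 = 25.9796 / 7 = 3.711

3.711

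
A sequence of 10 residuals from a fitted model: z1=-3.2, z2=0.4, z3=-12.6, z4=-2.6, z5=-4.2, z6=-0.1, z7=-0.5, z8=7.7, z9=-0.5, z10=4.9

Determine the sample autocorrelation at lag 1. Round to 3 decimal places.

Mean z̄ = (-3.2 + 0.4 − 12.6 − 2.6 − 4.2 − 0.1 − 0.5 + 7.7 − 0.5 + 4.9)/10 = -1.0700
Numerator Σ_{t=1}^{9}(z_t−z̄)(z_{t+1}−z̄) = 13.2671
Denominator Σ(z_t−z̄)² = 265.9210
r_1 = 13.2671 / 265.9210 = 0.050

0.050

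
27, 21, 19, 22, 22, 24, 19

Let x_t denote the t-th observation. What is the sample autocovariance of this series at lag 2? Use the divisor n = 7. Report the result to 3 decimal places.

-2.143

Mean x̄ = (27 + 21 + 19 + 22 + 22 + 24 + 19)/7 = 22.0000
Deviations: 5.0000, -1.0000, -3.0000, 0.0000, 0.0000, 2.0000, -3.0000
Σ_{t=1}^{5}(x_t−x̄)(x_{t+2}−x̄) = -15.0000
γ_2 = -15.0000 / 7 = -2.143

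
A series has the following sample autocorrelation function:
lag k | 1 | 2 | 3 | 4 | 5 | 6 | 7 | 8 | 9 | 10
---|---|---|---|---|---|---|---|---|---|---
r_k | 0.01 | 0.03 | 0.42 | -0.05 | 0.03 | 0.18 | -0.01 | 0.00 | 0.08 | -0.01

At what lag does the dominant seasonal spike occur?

The largest autocorrelation is r_3 = 0.42, with a weaker echo at lag 6 (0.18); the remaining lags stay at or below 0.08.
The dominant spike at lag 3 indicates a seasonal period of 3.

3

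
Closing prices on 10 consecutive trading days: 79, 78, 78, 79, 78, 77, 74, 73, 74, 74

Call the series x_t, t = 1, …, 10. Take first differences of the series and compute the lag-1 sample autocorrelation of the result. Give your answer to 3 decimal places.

First differences Δx: -1, 0, 1, -1, -1, -3, -1, 1, 0
Mean of differences = -0.5556
Numerator Σ(Δx_t−Δx̄)(Δx_{t+1}−Δx̄) = 2.4691
Denominator Σ(Δx_t−Δx̄)² = 12.2222
r_1(Δx) = 2.4691 / 12.2222 = 0.202

0.202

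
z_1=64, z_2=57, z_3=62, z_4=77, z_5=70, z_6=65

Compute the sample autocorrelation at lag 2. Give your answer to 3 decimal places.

-0.489

Mean z̄ = (64 + 57 + 62 + 77 + 70 + 65)/6 = 65.8333
Deviations from mean: -1.8333, -8.8333, -3.8333, 11.1667, 4.1667, -0.8333
Σ(z_t−z̄)(z_{t+2}−z̄) = (7.0278) + (-98.6389) + (-15.9722) + (-9.3056) = -116.8889
Denominator Σ(z_t−z̄)² = 238.8333
r_2 = -116.8889 / 238.8333 = -0.489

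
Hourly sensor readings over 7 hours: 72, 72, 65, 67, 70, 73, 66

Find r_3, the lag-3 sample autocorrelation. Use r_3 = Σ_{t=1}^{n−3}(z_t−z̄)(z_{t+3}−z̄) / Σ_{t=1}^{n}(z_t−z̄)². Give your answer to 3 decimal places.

-0.200

Mean z̄ = (72 + 72 + 65 + 67 + 70 + 73 + 66)/7 = 69.2857
Deviations from mean: 2.7143, 2.7143, -4.2857, -2.2857, 0.7143, 3.7143, -3.2857
Σ(z_t−z̄)(z_{t+3}−z̄) = (-6.2041) + (1.9388) + (-15.9184) + (7.5102) = -12.6735
Denominator Σ(z_t−z̄)² = 63.4286
r_3 = -12.6735 / 63.4286 = -0.200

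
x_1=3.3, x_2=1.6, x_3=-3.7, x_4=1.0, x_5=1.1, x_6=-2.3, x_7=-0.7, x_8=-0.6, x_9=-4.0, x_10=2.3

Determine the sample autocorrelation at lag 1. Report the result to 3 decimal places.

Mean x̄ = (3.3 + 1.6 − 3.7 + 1.0 + 1.1 − 2.3 − 0.7 − 0.6 − 4.0 + 2.3)/10 = -0.2000
Numerator Σ_{t=1}^{9}(x_t−x̄)(x_{t+1}−x̄) = -12.1000
Denominator Σ(x_t−x̄)² = 56.3800
r_1 = -12.1000 / 56.3800 = -0.215

-0.215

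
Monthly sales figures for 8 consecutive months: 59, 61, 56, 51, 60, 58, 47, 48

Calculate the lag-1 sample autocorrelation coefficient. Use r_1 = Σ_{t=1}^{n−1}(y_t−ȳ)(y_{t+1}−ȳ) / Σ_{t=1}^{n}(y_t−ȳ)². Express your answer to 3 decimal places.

0.245

Mean ȳ = (59 + 61 + 56 + 51 + 60 + 58 + 47 + 48)/8 = 55.0000
Deviations from mean: 4.0000, 6.0000, 1.0000, -4.0000, 5.0000, 3.0000, -8.0000, -7.0000
Σ(y_t−ȳ)(y_{t+1}−ȳ) = (24.0000) + (6.0000) + (-4.0000) + (-20.0000) + (15.0000) + (-24.0000) + (56.0000) = 53.0000
Denominator Σ(y_t−ȳ)² = 216.0000
r_1 = 53.0000 / 216.0000 = 0.245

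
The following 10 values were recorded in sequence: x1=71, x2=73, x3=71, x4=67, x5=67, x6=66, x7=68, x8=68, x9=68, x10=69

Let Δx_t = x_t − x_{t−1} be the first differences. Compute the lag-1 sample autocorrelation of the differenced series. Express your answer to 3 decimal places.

0.028

First differences Δx: 2, -2, -4, 0, -1, 2, 0, 0, 1
Mean of differences = -0.2222
Numerator Σ(Δx_t−Δx̄)(Δx_{t+1}−Δx̄) = 0.8395
Denominator Σ(Δx_t−Δx̄)² = 29.5556
r_1(Δx) = 0.8395 / 29.5556 = 0.028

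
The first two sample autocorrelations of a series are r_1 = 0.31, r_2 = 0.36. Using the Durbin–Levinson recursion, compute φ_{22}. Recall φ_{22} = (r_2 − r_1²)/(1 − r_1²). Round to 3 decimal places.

φ_{22} = (r_2 − r_1²) / (1 − r_1²)
r_1² = (0.31)² = 0.0961
Numerator = 0.36 − 0.0961 = 0.2639; denominator = 1 − 0.0961 = 0.9039
φ_{22} = 0.2639 / 0.9039 = 0.292

0.292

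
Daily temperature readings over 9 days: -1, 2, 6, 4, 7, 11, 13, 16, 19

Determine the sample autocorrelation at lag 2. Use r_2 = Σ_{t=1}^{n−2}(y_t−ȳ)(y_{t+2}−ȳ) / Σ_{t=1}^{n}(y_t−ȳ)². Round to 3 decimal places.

0.296

Mean ȳ = (-1 + 2 + 6 + 4 + 7 + 11 + 13 + 16 + 19)/9 = 8.5556
Σ(y_t−ȳ)(y_{t+2}−ȳ) = (24.4198) + (29.8642) + (3.9753) + (-11.1358) + (-6.9136) + (18.1975) + (46.4198) = 104.8272
Denominator Σ(y_t−ȳ)² = 354.2222
r_2 = 104.8272 / 354.2222 = 0.296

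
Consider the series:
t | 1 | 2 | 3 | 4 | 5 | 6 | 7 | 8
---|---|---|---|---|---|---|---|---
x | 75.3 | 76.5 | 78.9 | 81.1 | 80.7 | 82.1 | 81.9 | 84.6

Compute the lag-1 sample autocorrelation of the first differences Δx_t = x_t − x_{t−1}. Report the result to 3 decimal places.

First differences Δx: 1.2, 2.4, 2.2, -0.4, 1.4, -0.2, 2.7
Mean of differences = 1.3286
Numerator Σ(Δx_t−Δx̄)(Δx_{t+1}−Δx̄) = -3.0394
Denominator Σ(Δx_t−Δx̄)² = 9.1343
r_1(Δx) = -3.0394 / 9.1343 = -0.333

-0.333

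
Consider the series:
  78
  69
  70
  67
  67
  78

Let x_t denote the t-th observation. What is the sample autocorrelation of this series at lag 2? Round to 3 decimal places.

-0.157

Mean x̄ = (78 + 69 + 70 + 67 + 67 + 78)/6 = 71.5000
Deviations from mean: 6.5000, -2.5000, -1.5000, -4.5000, -4.5000, 6.5000
Σ(x_t−x̄)(x_{t+2}−x̄) = (-9.7500) + (11.2500) + (6.7500) + (-29.2500) = -21.0000
Denominator Σ(x_t−x̄)² = 133.5000
r_2 = -21.0000 / 133.5000 = -0.157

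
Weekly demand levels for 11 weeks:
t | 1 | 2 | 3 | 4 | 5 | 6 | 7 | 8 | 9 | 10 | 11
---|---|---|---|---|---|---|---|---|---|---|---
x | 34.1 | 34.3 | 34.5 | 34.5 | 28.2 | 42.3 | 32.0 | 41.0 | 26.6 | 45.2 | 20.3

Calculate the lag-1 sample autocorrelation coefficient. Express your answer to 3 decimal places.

Mean x̄ = (34.1 + 34.3 + 34.5 + 34.5 + 28.2 + 42.3 + 32.0 + 41.0 + 26.6 + 45.2 + 20.3)/11 = 33.9091
Numerator Σ_{t=1}^{10}(x_t−x̄)(x_{t+1}−x̄) = -368.1928
Denominator Σ(x_t−x̄)² = 523.9291
r_1 = -368.1928 / 523.9291 = -0.703

-0.703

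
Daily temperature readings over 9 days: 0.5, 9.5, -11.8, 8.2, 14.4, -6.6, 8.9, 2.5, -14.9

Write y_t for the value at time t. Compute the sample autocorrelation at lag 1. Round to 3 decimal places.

Mean ȳ = (0.5 + 9.5 − 11.8 + 8.2 + 14.4 − 6.6 + 8.9 + 2.5 − 14.9)/9 = 1.1889
Numerator Σ_{t=1}^{8}(y_t−ȳ)(y_{t+1}−ȳ) = -286.0646
Denominator Σ(y_t−ȳ)² = 842.6489
r_1 = -286.0646 / 842.6489 = -0.339

-0.339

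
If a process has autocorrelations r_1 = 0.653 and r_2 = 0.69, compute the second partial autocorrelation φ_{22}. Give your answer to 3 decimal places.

φ_{22} = (r_2 − r_1²) / (1 − r_1²)
r_1² = (0.653)² = 0.426409
Numerator = 0.69 − 0.4264 = 0.2636; denominator = 1 − 0.4264 = 0.5736
φ_{22} = 0.2636 / 0.5736 = 0.460

0.460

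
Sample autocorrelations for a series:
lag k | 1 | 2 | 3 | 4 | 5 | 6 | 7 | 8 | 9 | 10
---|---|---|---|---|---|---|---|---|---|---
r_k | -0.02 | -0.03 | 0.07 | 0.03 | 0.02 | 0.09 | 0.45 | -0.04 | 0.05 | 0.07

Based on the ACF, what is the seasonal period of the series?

7

The largest autocorrelation is r_7 = 0.45; the remaining lags stay at or below 0.09.
The dominant spike at lag 7 indicates a seasonal period of 7.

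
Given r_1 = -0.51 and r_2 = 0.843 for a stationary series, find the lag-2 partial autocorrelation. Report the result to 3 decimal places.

φ_{22} = (r_2 − r_1²) / (1 − r_1²)
r_1² = (-0.51)² = 0.2601
Numerator = 0.843 − 0.2601 = 0.5829; denominator = 1 − 0.2601 = 0.7399
φ_{22} = 0.5829 / 0.7399 = 0.788

0.788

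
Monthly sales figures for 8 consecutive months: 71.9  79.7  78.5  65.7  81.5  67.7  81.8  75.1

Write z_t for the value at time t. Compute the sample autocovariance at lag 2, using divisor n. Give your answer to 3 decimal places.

Mean z̄ = (71.9 + 79.7 + 78.5 + 65.7 + 81.5 + 67.7 + 81.8 + 75.1)/8 = 75.2375
Deviations: -3.3375, 4.4625, 3.2625, -9.5375, 6.2625, -7.5375, 6.5625, -0.1375
Σ_{t=1}^{6}(z_t−z̄)(z_{t+2}−z̄) = 81.0047
γ_2 = 81.0047 / 8 = 10.126

10.126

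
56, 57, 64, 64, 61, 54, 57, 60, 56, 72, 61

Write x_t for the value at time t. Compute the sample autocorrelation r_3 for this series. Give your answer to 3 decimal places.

Mean x̄ = (56 + 57 + 64 + 64 + 61 + 54 + 57 + 60 + 56 + 72 + 61)/11 = 60.1818
Numerator Σ_{t=1}^{8}(x_t−x̄)(x_{t+3}−x̄) = -66.3719
Denominator Σ(x_t−x̄)² = 263.6364
r_3 = -66.3719 / 263.6364 = -0.252

-0.252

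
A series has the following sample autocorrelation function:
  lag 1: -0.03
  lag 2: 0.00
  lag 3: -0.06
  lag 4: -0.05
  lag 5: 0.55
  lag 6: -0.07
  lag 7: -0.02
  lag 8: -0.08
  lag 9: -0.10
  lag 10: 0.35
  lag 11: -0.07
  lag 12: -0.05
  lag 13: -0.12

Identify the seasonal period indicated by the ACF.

5

The largest autocorrelation is r_5 = 0.55, with a weaker echo at lag 10 (0.35); the remaining lags stay at or below 0.00.
The dominant spike at lag 5 indicates a seasonal period of 5.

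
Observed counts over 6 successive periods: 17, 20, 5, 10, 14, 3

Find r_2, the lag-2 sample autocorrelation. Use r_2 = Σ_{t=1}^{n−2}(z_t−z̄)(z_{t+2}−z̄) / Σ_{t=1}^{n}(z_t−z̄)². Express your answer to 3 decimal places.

Mean z̄ = (17 + 20 + 5 + 10 + 14 + 3)/6 = 11.5000
Deviations from mean: 5.5000, 8.5000, -6.5000, -1.5000, 2.5000, -8.5000
Σ(z_t−z̄)(z_{t+2}−z̄) = (-35.7500) + (-12.7500) + (-16.2500) + (12.7500) = -52.0000
Denominator Σ(z_t−z̄)² = 225.5000
r_2 = -52.0000 / 225.5000 = -0.231

-0.231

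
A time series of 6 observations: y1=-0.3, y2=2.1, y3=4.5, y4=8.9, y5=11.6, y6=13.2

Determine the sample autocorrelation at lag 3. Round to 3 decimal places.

Mean ȳ = (-0.3 + 2.1 + 4.5 + 8.9 + 11.6 + 13.2)/6 = 6.6667
Deviations from mean: -6.9667, -4.5667, -2.1667, 2.2333, 4.9333, 6.5333
Σ(y_t−ȳ)(y_{t+3}−ȳ) = (-15.5589) + (-22.5289) + (-14.1556) = -52.2433
Denominator Σ(y_t−ȳ)² = 146.0933
r_3 = -52.2433 / 146.0933 = -0.358

-0.358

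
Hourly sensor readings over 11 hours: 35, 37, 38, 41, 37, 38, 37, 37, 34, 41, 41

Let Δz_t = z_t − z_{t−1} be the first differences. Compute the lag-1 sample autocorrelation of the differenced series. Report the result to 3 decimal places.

First differences Δz: 2, 1, 3, -4, 1, -1, 0, -3, 7, 0
Mean of differences = 0.6000
Numerator Σ(Δz_t−Δz̄)(Δz_{t+1}−Δz̄) = -35.7600
Denominator Σ(Δz_t−Δz̄)² = 86.4000
r_1(Δz) = -35.7600 / 86.4000 = -0.414

-0.414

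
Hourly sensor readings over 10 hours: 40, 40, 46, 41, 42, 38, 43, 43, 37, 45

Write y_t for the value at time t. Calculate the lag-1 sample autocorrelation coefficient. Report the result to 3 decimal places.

-0.460

Mean ȳ = (40 + 40 + 46 + 41 + 42 + 38 + 43 + 43 + 37 + 45)/10 = 41.5000
Numerator Σ_{t=1}^{9}(y_t−ȳ)(y_{t+1}−ȳ) = -34.2500
Denominator Σ(y_t−ȳ)² = 74.5000
r_1 = -34.2500 / 74.5000 = -0.460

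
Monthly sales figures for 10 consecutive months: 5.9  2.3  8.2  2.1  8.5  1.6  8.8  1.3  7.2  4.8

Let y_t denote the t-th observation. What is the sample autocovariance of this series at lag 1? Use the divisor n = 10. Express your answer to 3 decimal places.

-7.796

Mean ȳ = (5.9 + 2.3 + 8.2 + 2.1 + 8.5 + 1.6 + 8.8 + 1.3 + 7.2 + 4.8)/10 = 5.0700
Σ_{t=1}^{9}(y_t−ȳ)(y_{t+1}−ȳ) = -77.9649
γ_1 = -77.9649 / 10 = -7.796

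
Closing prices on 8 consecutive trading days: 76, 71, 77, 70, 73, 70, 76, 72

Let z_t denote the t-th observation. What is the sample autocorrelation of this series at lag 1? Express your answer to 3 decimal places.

-0.666

Mean z̄ = (76 + 71 + 77 + 70 + 73 + 70 + 76 + 72)/8 = 73.1250
Deviations from mean: 2.8750, -2.1250, 3.8750, -3.1250, -0.1250, -3.1250, 2.8750, -1.1250
Σ(z_t−z̄)(z_{t+1}−z̄) = (-6.1094) + (-8.2344) + (-12.1094) + (0.3906) + (0.3906) + (-8.9844) + (-3.2344) = -37.8906
Denominator Σ(z_t−z̄)² = 56.8750
r_1 = -37.8906 / 56.8750 = -0.666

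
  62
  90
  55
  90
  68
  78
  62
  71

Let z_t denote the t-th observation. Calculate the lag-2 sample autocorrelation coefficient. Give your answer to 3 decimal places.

Mean z̄ = (62 + 90 + 55 + 90 + 68 + 78 + 62 + 71)/8 = 72.0000
Σ(z_t−z̄)(z_{t+2}−z̄) = (170.0000) + (324.0000) + (68.0000) + (108.0000) + (40.0000) + (-6.0000) = 704.0000
Denominator Σ(z_t−z̄)² = 1190.0000
r_2 = 704.0000 / 1190.0000 = 0.592

0.592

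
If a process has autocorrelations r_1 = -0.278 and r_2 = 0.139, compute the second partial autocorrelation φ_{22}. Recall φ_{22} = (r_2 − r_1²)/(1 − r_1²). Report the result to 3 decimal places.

φ_{22} = (r_2 − r_1²) / (1 − r_1²)
r_1² = (-0.278)² = 0.077284
Numerator = 0.139 − 0.0773 = 0.0617; denominator = 1 − 0.0773 = 0.9227
φ_{22} = 0.0617 / 0.9227 = 0.067

0.067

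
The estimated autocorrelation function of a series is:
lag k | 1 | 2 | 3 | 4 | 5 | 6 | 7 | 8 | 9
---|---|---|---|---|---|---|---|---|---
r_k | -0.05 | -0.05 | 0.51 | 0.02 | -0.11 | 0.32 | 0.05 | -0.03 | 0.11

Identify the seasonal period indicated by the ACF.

3

The largest autocorrelation is r_3 = 0.51, with a weaker echo at lag 6 (0.32); the remaining lags stay at or below 0.11.
The dominant spike at lag 3 indicates a seasonal period of 3.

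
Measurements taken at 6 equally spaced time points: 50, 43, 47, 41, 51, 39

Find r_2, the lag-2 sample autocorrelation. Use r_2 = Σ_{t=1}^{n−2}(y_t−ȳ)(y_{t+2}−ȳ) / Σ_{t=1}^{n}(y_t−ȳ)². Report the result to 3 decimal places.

Mean ȳ = (50 + 43 + 47 + 41 + 51 + 39)/6 = 45.1667
Deviations from mean: 4.8333, -2.1667, 1.8333, -4.1667, 5.8333, -6.1667
Σ(y_t−ȳ)(y_{t+2}−ȳ) = (8.8611) + (9.0278) + (10.6944) + (25.6944) = 54.2778
Denominator Σ(y_t−ȳ)² = 120.8333
r_2 = 54.2778 / 120.8333 = 0.449

0.449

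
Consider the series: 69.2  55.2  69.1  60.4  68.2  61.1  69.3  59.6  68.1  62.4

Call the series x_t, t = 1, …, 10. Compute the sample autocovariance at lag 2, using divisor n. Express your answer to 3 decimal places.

15.275

Mean x̄ = (69.2 + 55.2 + 69.1 + 60.4 + 68.2 + 61.1 + 69.3 + 59.6 + 68.1 + 62.4)/10 = 64.2600
Σ_{t=1}^{8}(x_t−x̄)(x_{t+2}−x̄) = 152.7528
γ_2 = 152.7528 / 10 = 15.275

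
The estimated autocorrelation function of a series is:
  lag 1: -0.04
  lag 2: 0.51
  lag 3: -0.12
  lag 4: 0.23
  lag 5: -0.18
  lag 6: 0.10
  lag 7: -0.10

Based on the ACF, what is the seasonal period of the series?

2

The largest autocorrelation is r_2 = 0.51, with a weaker echo at lag 4 (0.23); the remaining lags stay at or below 0.10.
The dominant spike at lag 2 indicates a seasonal period of 2.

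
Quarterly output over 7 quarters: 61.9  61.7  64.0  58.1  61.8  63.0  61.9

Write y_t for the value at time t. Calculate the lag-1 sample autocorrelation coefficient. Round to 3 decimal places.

Mean ȳ = (61.9 + 61.7 + 64.0 + 58.1 + 61.8 + 63.0 + 61.9)/7 = 61.7714
Deviations from mean: 0.1286, -0.0714, 2.2286, -3.6714, 0.0286, 1.2286, 0.1286
Σ(y_t−ȳ)(y_{t+1}−ȳ) = (-0.0092) + (-0.1592) + (-8.1820) + (-0.1049) + (0.0351) + (0.1580) = -8.2622
Denominator Σ(y_t−ȳ)² = 19.9943
r_1 = -8.2622 / 19.9943 = -0.413

-0.413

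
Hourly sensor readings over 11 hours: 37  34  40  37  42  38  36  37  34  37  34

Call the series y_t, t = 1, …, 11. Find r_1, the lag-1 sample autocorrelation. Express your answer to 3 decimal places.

Mean ȳ = (37 + 34 + 40 + 37 + 42 + 38 + 36 + 37 + 34 + 37 + 34)/11 = 36.9091
Numerator Σ_{t=1}^{10}(y_t−ȳ)(y_{t+1}−ȳ) = -4.8264
Denominator Σ(y_t−ȳ)² = 62.9091
r_1 = -4.8264 / 62.9091 = -0.077

-0.077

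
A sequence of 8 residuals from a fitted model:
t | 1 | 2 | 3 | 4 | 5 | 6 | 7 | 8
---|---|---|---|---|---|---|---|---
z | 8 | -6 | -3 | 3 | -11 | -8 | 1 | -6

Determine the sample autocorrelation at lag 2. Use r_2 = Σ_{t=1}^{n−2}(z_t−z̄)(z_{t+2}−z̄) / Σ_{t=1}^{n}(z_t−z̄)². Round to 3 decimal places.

-0.227

Mean z̄ = (8 − 6 − 3 + 3 − 11 − 8 + 1 − 6)/8 = -2.7500
Deviations from mean: 10.7500, -3.2500, -0.2500, 5.7500, -8.2500, -5.2500, 3.7500, -3.2500
Σ(z_t−z̄)(z_{t+2}−z̄) = (-2.6875) + (-18.6875) + (2.0625) + (-30.1875) + (-30.9375) + (17.0625) = -63.3750
Denominator Σ(z_t−z̄)² = 279.5000
r_2 = -63.3750 / 279.5000 = -0.227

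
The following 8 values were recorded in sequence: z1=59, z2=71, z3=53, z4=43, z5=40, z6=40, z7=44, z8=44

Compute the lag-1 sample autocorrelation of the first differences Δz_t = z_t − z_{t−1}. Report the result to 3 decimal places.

First differences Δz: 12, -18, -10, -3, 0, 4, 0
Mean of differences = -2.1429
Numerator Σ(Δz_t−Δz̄)(Δz_{t+1}−Δz̄) = -68.4490
Denominator Σ(Δz_t−Δz̄)² = 560.8571
r_1(Δz) = -68.4490 / 560.8571 = -0.122

-0.122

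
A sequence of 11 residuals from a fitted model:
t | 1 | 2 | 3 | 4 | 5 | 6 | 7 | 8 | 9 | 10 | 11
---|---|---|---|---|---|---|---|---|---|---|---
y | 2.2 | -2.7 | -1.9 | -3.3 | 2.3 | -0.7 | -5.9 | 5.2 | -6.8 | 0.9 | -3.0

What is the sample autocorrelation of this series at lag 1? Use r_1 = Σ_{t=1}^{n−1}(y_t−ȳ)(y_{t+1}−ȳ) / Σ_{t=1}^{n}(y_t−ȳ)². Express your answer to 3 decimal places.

-0.691

Mean ȳ = (2.2 − 2.7 − 1.9 − 3.3 + 2.3 − 0.7 − 5.9 + 5.2 − 6.8 + 0.9 − 3.0)/11 = -1.2455
Numerator Σ_{t=1}^{10}(y_t−ȳ)(y_{t+1}−ȳ) = -92.0875
Denominator Σ(y_t−ȳ)² = 133.2473
r_1 = -92.0875 / 133.2473 = -0.691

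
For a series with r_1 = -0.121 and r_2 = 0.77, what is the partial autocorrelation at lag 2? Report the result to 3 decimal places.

φ_{22} = (r_2 − r_1²) / (1 − r_1²)
r_1² = (-0.121)² = 0.014641
Numerator = 0.77 − 0.0146 = 0.7554; denominator = 1 − 0.0146 = 0.9854
φ_{22} = 0.7554 / 0.9854 = 0.767

0.767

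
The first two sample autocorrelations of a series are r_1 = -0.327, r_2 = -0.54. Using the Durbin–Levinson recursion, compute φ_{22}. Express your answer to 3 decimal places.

-0.724

φ_{22} = (r_2 − r_1²) / (1 − r_1²)
r_1² = (-0.327)² = 0.106929
Numerator = -0.54 − 0.1069 = -0.6469; denominator = 1 − 0.1069 = 0.8931
φ_{22} = -0.6469 / 0.8931 = -0.724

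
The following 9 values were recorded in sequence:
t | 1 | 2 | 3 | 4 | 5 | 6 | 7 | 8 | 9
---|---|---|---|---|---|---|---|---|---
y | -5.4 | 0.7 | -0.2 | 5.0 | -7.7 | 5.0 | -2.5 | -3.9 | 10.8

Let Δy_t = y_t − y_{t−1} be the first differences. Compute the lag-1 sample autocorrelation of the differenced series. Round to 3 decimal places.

-0.537

First differences Δy: 6.1, -0.9, 5.2, -12.7, 12.7, -7.5, -1.4, 14.7
Mean of differences = 2.0250
Numerator Σ(Δy_t−Δȳ)(Δy_{t+1}−Δȳ) = -337.6156
Denominator Σ(Δy_t−Δȳ)² = 629.1350
r_1(Δy) = -337.6156 / 629.1350 = -0.537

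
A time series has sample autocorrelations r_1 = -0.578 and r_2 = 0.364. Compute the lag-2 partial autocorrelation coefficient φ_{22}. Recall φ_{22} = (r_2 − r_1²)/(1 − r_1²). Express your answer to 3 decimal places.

φ_{22} = (r_2 − r_1²) / (1 − r_1²)
r_1² = (-0.578)² = 0.334084
Numerator = 0.364 − 0.3341 = 0.0299; denominator = 1 − 0.3341 = 0.6659
φ_{22} = 0.0299 / 0.6659 = 0.045

0.045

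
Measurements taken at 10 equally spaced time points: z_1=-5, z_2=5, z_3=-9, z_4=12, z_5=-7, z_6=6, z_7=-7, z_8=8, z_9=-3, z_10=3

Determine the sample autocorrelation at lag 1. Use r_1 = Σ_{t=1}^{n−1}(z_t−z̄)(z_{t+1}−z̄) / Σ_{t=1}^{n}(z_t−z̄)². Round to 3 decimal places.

Mean z̄ = (-5 + 5 − 9 + 12 − 7 + 6 − 7 + 8 − 3 + 3)/10 = 0.3000
Numerator Σ_{t=1}^{9}(z_t−z̄)(z_{t+1}−z̄) = -436.5900
Denominator Σ(z_t−z̄)² = 490.1000
r_1 = -436.5900 / 490.1000 = -0.891

-0.891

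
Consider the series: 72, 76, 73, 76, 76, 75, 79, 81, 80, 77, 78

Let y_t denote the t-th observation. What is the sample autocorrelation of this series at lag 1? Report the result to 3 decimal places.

0.416

Mean ȳ = (72 + 76 + 73 + 76 + 76 + 75 + 79 + 81 + 80 + 77 + 78)/11 = 76.6364
Numerator Σ_{t=1}^{10}(y_t−ȳ)(y_{t+1}−ȳ) = 31.8678
Denominator Σ(y_t−ȳ)² = 76.5455
r_1 = 31.8678 / 76.5455 = 0.416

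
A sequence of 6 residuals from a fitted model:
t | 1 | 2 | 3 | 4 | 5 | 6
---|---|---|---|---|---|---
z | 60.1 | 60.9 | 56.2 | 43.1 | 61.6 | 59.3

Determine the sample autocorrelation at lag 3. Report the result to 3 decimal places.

-0.110

Mean z̄ = (60.1 + 60.9 + 56.2 + 43.1 + 61.6 + 59.3)/6 = 56.8667
Numerator Σ_{t=1}^{3}(z_t−z̄)(z_{t+3}−z̄) = -27.0433
Denominator Σ(z_t−z̄)² = 245.0133
r_3 = -27.0433 / 245.0133 = -0.110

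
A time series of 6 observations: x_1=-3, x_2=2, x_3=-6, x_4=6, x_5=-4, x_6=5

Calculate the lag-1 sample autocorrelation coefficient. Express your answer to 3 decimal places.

Mean x̄ = (-3 + 2 − 6 + 6 − 4 + 5)/6 = 0.0000
Deviations from mean: -3.0000, 2.0000, -6.0000, 6.0000, -4.0000, 5.0000
Σ(x_t−x̄)(x_{t+1}−x̄) = (-6.0000) + (-12.0000) + (-36.0000) + (-24.0000) + (-20.0000) = -98.0000
Denominator Σ(x_t−x̄)² = 126.0000
r_1 = -98.0000 / 126.0000 = -0.778

-0.778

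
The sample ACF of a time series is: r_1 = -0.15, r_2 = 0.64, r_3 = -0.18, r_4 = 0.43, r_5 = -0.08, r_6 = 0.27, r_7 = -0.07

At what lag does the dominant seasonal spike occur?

The largest autocorrelation is r_2 = 0.64, with weaker echoes at lags 4 (0.43) and 6 (0.27); the remaining lags stay at or below -0.07.
The dominant spike at lag 2 indicates a seasonal period of 2.

2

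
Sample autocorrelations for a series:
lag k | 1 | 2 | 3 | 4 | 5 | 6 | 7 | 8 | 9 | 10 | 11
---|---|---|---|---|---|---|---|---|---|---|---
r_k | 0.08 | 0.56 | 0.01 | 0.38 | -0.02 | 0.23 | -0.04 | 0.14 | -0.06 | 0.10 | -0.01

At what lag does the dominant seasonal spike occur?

The largest autocorrelation is r_2 = 0.56, with weaker echoes at lags 4 (0.38) and 6 (0.23); the remaining lags stay at or below 0.14.
The dominant spike at lag 2 indicates a seasonal period of 2.

2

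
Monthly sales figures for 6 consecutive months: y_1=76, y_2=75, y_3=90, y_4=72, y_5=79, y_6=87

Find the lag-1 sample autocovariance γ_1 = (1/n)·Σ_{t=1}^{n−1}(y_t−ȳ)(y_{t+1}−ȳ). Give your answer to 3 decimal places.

Mean ȳ = (76 + 75 + 90 + 72 + 79 + 87)/6 = 79.8333
Deviations: -3.8333, -4.8333, 10.1667, -7.8333, -0.8333, 7.1667
Σ_{t=1}^{5}(y_t−ȳ)(y_{t+1}−ȳ) = -109.6944
γ_1 = -109.6944 / 6 = -18.282

-18.282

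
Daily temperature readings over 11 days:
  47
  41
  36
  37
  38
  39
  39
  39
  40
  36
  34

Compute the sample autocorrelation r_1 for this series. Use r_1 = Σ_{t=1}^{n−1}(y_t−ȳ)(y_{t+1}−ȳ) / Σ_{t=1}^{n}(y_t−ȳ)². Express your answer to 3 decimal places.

0.243

Mean ȳ = (47 + 41 + 36 + 37 + 38 + 39 + 39 + 39 + 40 + 36 + 34)/11 = 38.7273
Numerator Σ_{t=1}^{10}(y_t−ȳ)(y_{t+1}−ȳ) = 28.2893
Denominator Σ(y_t−ȳ)² = 116.1818
r_1 = 28.2893 / 116.1818 = 0.243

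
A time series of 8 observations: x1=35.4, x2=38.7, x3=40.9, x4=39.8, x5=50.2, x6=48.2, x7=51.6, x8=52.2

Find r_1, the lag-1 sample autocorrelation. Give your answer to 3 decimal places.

Mean x̄ = (35.4 + 38.7 + 40.9 + 39.8 + 50.2 + 48.2 + 51.6 + 52.2)/8 = 44.6250
Deviations from mean: -9.2250, -5.9250, -3.7250, -4.8250, 5.5750, 3.5750, 6.9750, 7.5750
Numerator Σ_{t=1}^{7}(x_t−x̄)(x_{t+1}−x̄) = 165.5044
Denominator Σ(x_t−x̄)² = 307.2550
r_1 = 165.5044 / 307.2550 = 0.539

0.539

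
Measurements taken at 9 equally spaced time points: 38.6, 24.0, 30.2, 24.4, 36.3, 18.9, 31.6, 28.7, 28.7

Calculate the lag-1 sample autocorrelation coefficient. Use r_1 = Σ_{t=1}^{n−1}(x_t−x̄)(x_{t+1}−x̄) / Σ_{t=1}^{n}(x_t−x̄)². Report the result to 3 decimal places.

Mean x̄ = (38.6 + 24.0 + 30.2 + 24.4 + 36.3 + 18.9 + 31.6 + 28.7 + 28.7)/9 = 29.0444
Numerator Σ_{t=1}^{8}(x_t−x̄)(x_{t+1}−x̄) = -193.3864
Denominator Σ(x_t−x̄)² = 301.9822
r_1 = -193.3864 / 301.9822 = -0.640

-0.640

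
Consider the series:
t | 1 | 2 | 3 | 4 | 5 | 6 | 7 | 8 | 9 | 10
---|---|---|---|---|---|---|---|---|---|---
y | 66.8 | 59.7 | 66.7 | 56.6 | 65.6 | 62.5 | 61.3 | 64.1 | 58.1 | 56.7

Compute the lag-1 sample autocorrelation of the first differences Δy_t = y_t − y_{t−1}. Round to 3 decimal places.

-0.763

First differences Δy: -7.1, 7.0, -10.1, 9.0, -3.1, -1.2, 2.8, -6.0, -1.4
Mean of differences = -1.1222
Numerator Σ(Δy_t−Δȳ)(Δy_{t+1}−Δȳ) = -250.2949
Denominator Σ(Δy_t−Δȳ)² = 327.9356
r_1(Δy) = -250.2949 / 327.9356 = -0.763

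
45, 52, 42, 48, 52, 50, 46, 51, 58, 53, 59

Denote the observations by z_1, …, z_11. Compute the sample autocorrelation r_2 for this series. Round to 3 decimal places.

0.209

Mean z̄ = (45 + 52 + 42 + 48 + 52 + 50 + 46 + 51 + 58 + 53 + 59)/11 = 50.5455
Numerator Σ_{t=1}^{9}(z_t−z̄)(z_{t+2}−z̄) = 56.0413
Denominator Σ(z_t−z̄)² = 268.7273
r_2 = 56.0413 / 268.7273 = 0.209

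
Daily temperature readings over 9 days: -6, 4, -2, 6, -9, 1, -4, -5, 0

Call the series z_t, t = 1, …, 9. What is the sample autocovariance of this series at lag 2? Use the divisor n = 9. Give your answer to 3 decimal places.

8.012

Mean z̄ = (-6 + 4 − 2 + 6 − 9 + 1 − 4 − 5 + 0)/9 = -1.6667
Σ_{t=1}^{7}(z_t−z̄)(z_{t+2}−z̄) = 72.1111
γ_2 = 72.1111 / 9 = 8.012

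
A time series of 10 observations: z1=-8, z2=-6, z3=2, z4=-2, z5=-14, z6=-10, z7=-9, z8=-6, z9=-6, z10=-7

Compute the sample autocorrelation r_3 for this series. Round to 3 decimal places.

Mean z̄ = (-8 − 6 + 2 − 2 − 14 − 10 − 9 − 6 − 6 − 7)/10 = -6.6000
Σ(z_t−z̄)(z_{t+3}−z̄) = (-6.4400) + (-4.4400) + (-29.2400) + (-11.0400) + (-4.4400) + (-2.0400) + (0.9600) = -56.6800
Denominator Σ(z_t−z̄)² = 170.4000
r_3 = -56.6800 / 170.4000 = -0.333

-0.333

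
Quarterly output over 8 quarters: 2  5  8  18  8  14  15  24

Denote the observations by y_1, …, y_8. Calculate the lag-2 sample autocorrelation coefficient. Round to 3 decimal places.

0.101

Mean ȳ = (2 + 5 + 8 + 18 + 8 + 14 + 15 + 24)/8 = 11.7500
Deviations from mean: -9.7500, -6.7500, -3.7500, 6.2500, -3.7500, 2.2500, 3.2500, 12.2500
Numerator Σ_{t=1}^{6}(y_t−ȳ)(y_{t+2}−ȳ) = 37.8750
Denominator Σ(y_t−ȳ)² = 373.5000
r_2 = 37.8750 / 373.5000 = 0.101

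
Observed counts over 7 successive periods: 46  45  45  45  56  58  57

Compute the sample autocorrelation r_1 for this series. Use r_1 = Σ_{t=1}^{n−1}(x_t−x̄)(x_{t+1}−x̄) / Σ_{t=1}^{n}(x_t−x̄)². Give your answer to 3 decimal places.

0.602

Mean x̄ = (46 + 45 + 45 + 45 + 56 + 58 + 57)/7 = 50.2857
Deviations from mean: -4.2857, -5.2857, -5.2857, -5.2857, 5.7143, 7.7143, 6.7143
Σ(x_t−x̄)(x_{t+1}−x̄) = (22.6531) + (27.9388) + (27.9388) + (-30.2041) + (44.0816) + (51.7959) = 144.2041
Denominator Σ(x_t−x̄)² = 239.4286
r_1 = 144.2041 / 239.4286 = 0.602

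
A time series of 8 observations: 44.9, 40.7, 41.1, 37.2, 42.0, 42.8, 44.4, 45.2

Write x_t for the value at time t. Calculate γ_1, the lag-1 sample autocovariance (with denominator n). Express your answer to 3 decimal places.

Mean x̄ = (44.9 + 40.7 + 41.1 + 37.2 + 42.0 + 42.8 + 44.4 + 45.2)/8 = 42.2875
Deviations: 2.6125, -1.5875, -1.1875, -5.0875, -0.2875, 0.5125, 2.1125, 2.9125
Σ_{t=1}^{7}(x_t−x̄)(x_{t+1}−x̄) = 12.3298
γ_1 = 12.3298 / 8 = 1.541

1.541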